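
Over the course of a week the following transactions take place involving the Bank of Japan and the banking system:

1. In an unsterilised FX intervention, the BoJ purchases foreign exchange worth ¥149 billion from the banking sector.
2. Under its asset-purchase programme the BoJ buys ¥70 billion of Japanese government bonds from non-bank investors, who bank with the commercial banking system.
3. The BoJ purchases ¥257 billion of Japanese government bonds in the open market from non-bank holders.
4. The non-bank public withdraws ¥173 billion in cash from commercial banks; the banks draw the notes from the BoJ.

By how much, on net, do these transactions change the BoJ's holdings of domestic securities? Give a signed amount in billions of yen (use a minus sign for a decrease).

+¥327 billion

BoJ balance sheet:
  Assets:      Securities +¥327B, Foreign assets +¥149B
  Liabilities: Bank reserves +¥303B, Currency in circulation +¥173B
So the change in the BoJ's holdings of domestic securities is +¥327 billion.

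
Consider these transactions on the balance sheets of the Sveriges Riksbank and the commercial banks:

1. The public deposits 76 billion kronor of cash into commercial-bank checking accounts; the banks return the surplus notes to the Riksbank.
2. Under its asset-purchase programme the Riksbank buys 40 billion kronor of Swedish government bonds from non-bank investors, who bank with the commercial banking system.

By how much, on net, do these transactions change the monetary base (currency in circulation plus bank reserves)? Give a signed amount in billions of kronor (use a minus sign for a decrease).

+40 billion

Riksbank balance sheet:
  Assets:      Securities +40B
  Liabilities: Bank reserves +116B, Currency in circulation −76B
Monetary base = currency + reserves: −76B + (+116B) = +40 billion.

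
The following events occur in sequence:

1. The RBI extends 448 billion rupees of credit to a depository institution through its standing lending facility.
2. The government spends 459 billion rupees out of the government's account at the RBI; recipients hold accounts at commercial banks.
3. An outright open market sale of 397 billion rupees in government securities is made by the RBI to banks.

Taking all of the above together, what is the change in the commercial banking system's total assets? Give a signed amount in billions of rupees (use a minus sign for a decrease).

Discount-window loan 448 billion rupees: bank balance sheets expand → +448B.
Government spending 459 billion rupees: bank balance sheets expand → +459B.
OMO sale (to banks) 397 billion rupees: just an asset swap on bank balance sheets → 0.
Net: 448 + 459 + 0 = +907 billion.

+907 billion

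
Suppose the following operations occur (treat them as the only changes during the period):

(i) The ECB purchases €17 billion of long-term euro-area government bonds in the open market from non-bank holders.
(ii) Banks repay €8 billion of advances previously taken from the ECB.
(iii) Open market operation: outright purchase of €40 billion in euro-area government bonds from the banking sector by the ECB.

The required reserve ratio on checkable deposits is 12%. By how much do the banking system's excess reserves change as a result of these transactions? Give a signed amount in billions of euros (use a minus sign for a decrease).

+€46.96 billion

Asset purchase (from non-banks) €17 billion: reserves +€17B, deposits +€17B.
Discount-window repayment €8 billion: reserves −€8B, deposits 0.
OMO purchase (from banks) €40 billion: reserves +€40B, deposits 0.
Totals: Δreserves = +€49B, Δdeposits = +€17B.
Δrequired reserves = 12% × +€17B = +€2.04B.
Δexcess reserves = Δreserves − Δrequired = +€49B − (+€2.04B) = +€46.96 billion.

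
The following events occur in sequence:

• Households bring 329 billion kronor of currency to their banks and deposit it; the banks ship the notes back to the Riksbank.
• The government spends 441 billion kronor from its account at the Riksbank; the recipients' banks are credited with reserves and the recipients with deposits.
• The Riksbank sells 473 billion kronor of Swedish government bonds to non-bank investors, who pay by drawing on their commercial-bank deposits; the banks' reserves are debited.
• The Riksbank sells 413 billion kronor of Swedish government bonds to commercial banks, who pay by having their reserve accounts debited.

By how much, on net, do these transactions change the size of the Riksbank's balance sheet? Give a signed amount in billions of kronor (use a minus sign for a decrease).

Riksbank balance sheet:
  Assets:      Securities −886B
  Liabilities: Bank reserves −116B, Currency in circulation −329B, Government deposits −441B
Change in total Riksbank assets = -886 billion.

-886 billion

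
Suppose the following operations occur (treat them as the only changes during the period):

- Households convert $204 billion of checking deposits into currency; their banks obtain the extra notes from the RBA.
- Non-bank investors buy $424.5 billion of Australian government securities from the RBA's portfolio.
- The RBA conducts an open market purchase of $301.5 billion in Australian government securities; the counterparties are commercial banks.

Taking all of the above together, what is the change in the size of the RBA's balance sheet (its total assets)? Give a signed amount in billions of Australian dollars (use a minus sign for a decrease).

RBA balance sheet:
  Assets:      Securities −$123B
  Liabilities: Bank reserves −$327B, Currency in circulation +$204B
Commercial banking system:
  Assets:      Reserves at CB −$327B, Securities −$301.5B
  Liabilities: Checkable deposits −$628.5B
Change in total RBA assets = -$123 billion.

-$123 billion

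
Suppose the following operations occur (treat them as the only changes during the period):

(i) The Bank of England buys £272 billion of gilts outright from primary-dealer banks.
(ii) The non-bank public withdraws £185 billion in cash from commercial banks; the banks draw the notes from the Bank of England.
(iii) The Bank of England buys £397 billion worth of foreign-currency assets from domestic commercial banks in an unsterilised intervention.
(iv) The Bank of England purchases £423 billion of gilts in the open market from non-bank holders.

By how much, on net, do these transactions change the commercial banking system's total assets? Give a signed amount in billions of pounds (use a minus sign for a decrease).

Bank of England balance sheet:
  Assets:      Securities +£695B, Foreign assets +£397B
  Liabilities: Bank reserves +£907B, Currency in circulation +£185B
Commercial banking system:
  Assets:      Reserves at CB +£907B, Securities −£272B, Foreign assets −£397B
  Liabilities: Checkable deposits +£238B
Change in total bank assets = +£238 billion.

+£238 billion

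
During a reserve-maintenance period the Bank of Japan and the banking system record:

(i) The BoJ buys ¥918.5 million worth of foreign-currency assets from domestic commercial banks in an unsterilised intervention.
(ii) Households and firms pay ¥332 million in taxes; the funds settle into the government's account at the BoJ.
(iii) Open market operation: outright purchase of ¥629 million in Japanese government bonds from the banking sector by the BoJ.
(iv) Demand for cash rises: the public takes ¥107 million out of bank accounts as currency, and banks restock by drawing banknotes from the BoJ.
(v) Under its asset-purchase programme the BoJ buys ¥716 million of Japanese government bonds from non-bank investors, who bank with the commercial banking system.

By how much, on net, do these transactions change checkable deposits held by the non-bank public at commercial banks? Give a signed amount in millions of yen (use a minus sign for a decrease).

+¥277 million

FX purchase ¥918.5 million: the counterparty is a bank, so public deposits are unchanged → 0.
Government account inflow ¥332 million: non-bank counterparties' bank balances fall → −¥332M.
OMO purchase (from banks) ¥629 million: the counterparty is a bank, so public deposits are unchanged → 0.
Currency withdrawal ¥107 million: non-bank counterparties' bank balances fall → −¥107M.
Asset purchase (from non-banks) ¥716 million: non-bank counterparties' bank balances rise → +¥716M.
Net: 0 − 332 + 0 − 107 + 716 = +¥277 million.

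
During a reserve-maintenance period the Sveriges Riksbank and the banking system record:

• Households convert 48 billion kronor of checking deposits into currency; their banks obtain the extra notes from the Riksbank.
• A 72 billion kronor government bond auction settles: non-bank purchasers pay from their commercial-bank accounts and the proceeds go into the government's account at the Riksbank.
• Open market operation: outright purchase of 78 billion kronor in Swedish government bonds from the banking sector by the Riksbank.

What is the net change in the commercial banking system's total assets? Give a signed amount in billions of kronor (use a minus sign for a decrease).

-120 billion

Riksbank balance sheet:
  Assets:      Securities +78B
  Liabilities: Bank reserves −42B, Currency in circulation +48B, Government deposits +72B
Commercial banking system:
  Assets:      Reserves at CB −42B, Securities −78B
  Liabilities: Checkable deposits −120B
Change in total bank assets = -120 billion.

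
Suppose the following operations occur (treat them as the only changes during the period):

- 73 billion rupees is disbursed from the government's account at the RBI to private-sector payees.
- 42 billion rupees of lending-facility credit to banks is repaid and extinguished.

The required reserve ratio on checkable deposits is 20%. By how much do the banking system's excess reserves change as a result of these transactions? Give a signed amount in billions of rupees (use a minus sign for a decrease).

+16.4 billion

Government spending 73 billion rupees: reserves +73B, deposits +73B.
Discount-window repayment 42 billion rupees: reserves −42B, deposits 0.
Totals: Δreserves = +31B, Δdeposits = +73B.
Δrequired reserves = 20% × +73B = +14.6B.
Δexcess reserves = Δreserves − Δrequired = +31B − (+14.6B) = +16.4 billion.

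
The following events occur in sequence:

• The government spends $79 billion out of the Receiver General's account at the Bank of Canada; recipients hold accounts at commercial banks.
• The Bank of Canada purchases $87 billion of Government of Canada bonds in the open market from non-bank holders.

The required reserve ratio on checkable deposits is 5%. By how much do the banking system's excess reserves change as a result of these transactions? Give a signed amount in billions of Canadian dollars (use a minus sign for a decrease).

Government spending $79 billion: reserves +$79B, deposits +$79B.
Asset purchase (from non-banks) $87 billion: reserves +$87B, deposits +$87B.
Totals: Δreserves = +$166B, Δdeposits = +$166B.
Δrequired reserves = 5% × +$166B = +$8.3B.
Δexcess reserves = Δreserves − Δrequired = +$166B − (+$8.3B) = +$157.7 billion.

+$157.7 billion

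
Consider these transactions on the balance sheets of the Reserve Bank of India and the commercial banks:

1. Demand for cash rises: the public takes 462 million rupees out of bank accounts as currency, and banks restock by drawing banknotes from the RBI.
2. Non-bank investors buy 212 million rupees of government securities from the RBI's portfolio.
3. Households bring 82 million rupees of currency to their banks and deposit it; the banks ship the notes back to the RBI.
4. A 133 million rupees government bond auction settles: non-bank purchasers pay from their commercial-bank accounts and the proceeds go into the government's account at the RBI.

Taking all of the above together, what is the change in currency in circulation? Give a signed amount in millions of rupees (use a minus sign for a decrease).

+380 million

RBI balance sheet:
  Assets:      Securities −212M
  Liabilities: Bank reserves −725M, Currency in circulation +380M, Government deposits +133M
Commercial banking system:
  Assets:      Reserves at CB −725M
  Liabilities: Checkable deposits −725M
So the change in currency in circulation is +380 million.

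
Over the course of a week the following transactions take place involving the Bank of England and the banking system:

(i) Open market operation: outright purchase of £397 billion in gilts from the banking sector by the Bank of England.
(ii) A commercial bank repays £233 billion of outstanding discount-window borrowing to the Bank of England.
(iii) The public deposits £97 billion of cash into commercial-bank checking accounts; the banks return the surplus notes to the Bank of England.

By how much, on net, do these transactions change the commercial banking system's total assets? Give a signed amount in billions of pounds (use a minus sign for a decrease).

-£136 billion

OMO purchase (from banks) £397 billion: just an asset swap on bank balance sheets → 0.
Discount-window repayment £233 billion: bank balance sheets shrink → −£233B.
Currency deposit £97 billion: bank balance sheets expand → +£97B.
Net: 0 − 233 + 97 = -£136 billion.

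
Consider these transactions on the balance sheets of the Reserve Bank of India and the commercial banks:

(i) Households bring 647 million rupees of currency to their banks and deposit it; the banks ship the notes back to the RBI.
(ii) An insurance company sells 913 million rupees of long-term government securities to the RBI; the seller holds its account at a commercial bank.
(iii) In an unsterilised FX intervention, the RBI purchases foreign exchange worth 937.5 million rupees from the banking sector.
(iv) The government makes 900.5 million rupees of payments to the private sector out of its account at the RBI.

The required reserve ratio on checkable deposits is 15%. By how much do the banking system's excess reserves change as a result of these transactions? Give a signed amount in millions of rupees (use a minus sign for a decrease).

+3028.925 million

Currency deposit 647 million rupees: reserves +647M, deposits +647M.
Asset purchase (from non-banks) 913 million rupees: reserves +913M, deposits +913M.
FX purchase 937.5 million rupees: reserves +937.5M, deposits 0.
Government spending 900.5 million rupees: reserves +900.5M, deposits +900.5M.
Totals: Δreserves = +3398M, Δdeposits = +2460.5M.
Δrequired reserves = 15% × +2460.5M = +369.075M.
Δexcess reserves = Δreserves − Δrequired = +3398M − (+369.075M) = +3028.925 million.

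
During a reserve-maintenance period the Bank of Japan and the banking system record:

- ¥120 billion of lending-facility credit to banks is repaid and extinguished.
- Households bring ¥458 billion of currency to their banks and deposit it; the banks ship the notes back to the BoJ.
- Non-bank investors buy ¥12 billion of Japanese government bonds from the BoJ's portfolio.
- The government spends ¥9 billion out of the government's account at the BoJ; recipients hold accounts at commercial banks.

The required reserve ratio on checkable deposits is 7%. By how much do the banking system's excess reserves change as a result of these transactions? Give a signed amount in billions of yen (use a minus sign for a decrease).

+¥303.15 billion

Discount-window repayment ¥120 billion: reserves −¥120B, deposits 0.
Currency deposit ¥458 billion: reserves +¥458B, deposits +¥458B.
Asset sale (to non-banks) ¥12 billion: reserves −¥12B, deposits −¥12B.
Government spending ¥9 billion: reserves +¥9B, deposits +¥9B.
Totals: Δreserves = +¥335B, Δdeposits = +¥455B.
Δrequired reserves = 7% × +¥455B = +¥31.85B.
Δexcess reserves = Δreserves − Δrequired = +¥335B − (+¥31.85B) = +¥303.15 billion.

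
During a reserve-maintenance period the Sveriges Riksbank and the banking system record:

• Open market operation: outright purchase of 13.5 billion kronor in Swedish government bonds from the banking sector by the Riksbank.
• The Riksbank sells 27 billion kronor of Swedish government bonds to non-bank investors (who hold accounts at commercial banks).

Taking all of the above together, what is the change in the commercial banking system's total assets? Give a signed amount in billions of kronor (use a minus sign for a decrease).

OMO purchase (from banks) 13.5 billion kronor: just an asset swap on bank balance sheets → 0.
Asset sale (to non-banks) 27 billion kronor: bank balance sheets shrink → −27B.
Net: 0 − 27 = -27 billion.

-27 billion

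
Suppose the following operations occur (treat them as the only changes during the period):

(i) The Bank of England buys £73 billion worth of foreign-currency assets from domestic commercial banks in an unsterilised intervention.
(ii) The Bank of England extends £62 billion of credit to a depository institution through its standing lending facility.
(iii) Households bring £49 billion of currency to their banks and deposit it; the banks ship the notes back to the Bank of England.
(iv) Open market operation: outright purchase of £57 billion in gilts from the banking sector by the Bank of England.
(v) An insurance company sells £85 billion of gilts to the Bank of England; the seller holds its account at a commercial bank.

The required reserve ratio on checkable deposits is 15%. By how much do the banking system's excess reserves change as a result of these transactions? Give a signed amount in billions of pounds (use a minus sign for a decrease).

FX purchase £73 billion: reserves +£73B, deposits 0.
Discount-window loan £62 billion: reserves +£62B, deposits 0.
Currency deposit £49 billion: reserves +£49B, deposits +£49B.
OMO purchase (from banks) £57 billion: reserves +£57B, deposits 0.
Asset purchase (from non-banks) £85 billion: reserves +£85B, deposits +£85B.
Totals: Δreserves = +£326B, Δdeposits = +£134B.
Δrequired reserves = 15% × +£134B = +£20.1B.
Δexcess reserves = Δreserves − Δrequired = +£326B − (+£20.1B) = +£305.9 billion.

+£305.9 billion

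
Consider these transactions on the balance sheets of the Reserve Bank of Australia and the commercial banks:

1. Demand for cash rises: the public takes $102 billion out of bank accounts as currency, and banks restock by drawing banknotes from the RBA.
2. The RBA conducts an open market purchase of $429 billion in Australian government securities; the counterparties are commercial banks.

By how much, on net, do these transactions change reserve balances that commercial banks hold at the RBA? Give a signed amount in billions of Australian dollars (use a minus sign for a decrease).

RBA balance sheet:
  Assets:      Securities +$429B
  Liabilities: Bank reserves +$327B, Currency in circulation +$102B
So the change in reserve balances that commercial banks hold at the RBA is +$327 billion.

+$327 billion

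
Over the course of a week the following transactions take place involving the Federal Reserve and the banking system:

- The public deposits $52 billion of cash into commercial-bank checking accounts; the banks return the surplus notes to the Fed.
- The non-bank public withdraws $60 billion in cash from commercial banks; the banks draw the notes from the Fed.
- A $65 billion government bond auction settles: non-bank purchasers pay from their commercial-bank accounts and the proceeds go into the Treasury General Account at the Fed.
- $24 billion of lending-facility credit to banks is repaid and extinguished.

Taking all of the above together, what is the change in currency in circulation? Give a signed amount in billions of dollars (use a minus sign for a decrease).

+$8 billion

Currency deposit $52 billion: notes return to the central bank → −$52B.
Currency withdrawal $60 billion: notes leave the central bank → +$60B.
Government account inflow $65 billion: no currency enters or leaves circulation → 0.
Discount-window repayment $24 billion: no currency enters or leaves circulation → 0.
Net: −52 + 60 + 0 + 0 = +$8 billion.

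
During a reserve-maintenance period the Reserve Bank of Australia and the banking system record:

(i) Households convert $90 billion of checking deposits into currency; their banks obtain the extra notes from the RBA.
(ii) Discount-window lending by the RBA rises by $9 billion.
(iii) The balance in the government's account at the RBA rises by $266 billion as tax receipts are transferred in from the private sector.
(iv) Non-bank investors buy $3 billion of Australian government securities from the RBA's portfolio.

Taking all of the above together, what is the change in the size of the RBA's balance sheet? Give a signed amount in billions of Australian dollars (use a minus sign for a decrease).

Currency withdrawal $90 billion: only the composition of liabilities changes → 0.
Discount-window loan $9 billion: an RBA asset is acquired → +$9B.
Government account inflow $266 billion: only the composition of liabilities changes → 0.
Asset sale (to non-banks) $3 billion: an RBA asset is shed → −$3B.
Net: 0 + 9 + 0 − 3 = +$6 billion.

+$6 billion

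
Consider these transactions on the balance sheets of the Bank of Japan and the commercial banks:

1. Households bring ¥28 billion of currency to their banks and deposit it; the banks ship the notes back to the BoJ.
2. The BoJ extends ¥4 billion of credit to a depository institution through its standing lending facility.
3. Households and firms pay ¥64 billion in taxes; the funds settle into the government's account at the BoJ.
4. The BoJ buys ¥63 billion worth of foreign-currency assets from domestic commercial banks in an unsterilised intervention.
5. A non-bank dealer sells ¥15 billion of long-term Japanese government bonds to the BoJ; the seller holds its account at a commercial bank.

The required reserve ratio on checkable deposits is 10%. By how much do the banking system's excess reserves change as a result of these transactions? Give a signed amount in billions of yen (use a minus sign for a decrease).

Currency deposit ¥28 billion: reserves +¥28B, deposits +¥28B.
Discount-window loan ¥4 billion: reserves +¥4B, deposits 0.
Government account inflow ¥64 billion: reserves −¥64B, deposits −¥64B.
FX purchase ¥63 billion: reserves +¥63B, deposits 0.
Asset purchase (from non-banks) ¥15 billion: reserves +¥15B, deposits +¥15B.
Totals: Δreserves = +¥46B, Δdeposits = −¥21B.
Δrequired reserves = 10% × −¥21B = −¥2.1B.
Δexcess reserves = Δreserves − Δrequired = +¥46B − (−¥2.1B) = +¥48.1 billion.

+¥48.1 billion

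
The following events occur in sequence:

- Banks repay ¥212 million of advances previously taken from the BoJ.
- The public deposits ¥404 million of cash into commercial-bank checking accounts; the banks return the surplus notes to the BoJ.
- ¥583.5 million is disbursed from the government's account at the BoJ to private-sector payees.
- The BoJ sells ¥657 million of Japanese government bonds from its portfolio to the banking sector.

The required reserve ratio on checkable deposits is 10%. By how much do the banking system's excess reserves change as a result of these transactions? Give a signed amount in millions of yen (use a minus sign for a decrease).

Discount-window repayment ¥212 million: reserves −¥212M, deposits 0.
Currency deposit ¥404 million: reserves +¥404M, deposits +¥404M.
Government spending ¥583.5 million: reserves +¥583.5M, deposits +¥583.5M.
OMO sale (to banks) ¥657 million: reserves −¥657M, deposits 0.
Totals: Δreserves = +¥118.5M, Δdeposits = +¥987.5M.
Δrequired reserves = 10% × +¥987.5M = +¥98.75M.
Δexcess reserves = Δreserves − Δrequired = +¥118.5M − (+¥98.75M) = +¥19.75 million.

+¥19.75 million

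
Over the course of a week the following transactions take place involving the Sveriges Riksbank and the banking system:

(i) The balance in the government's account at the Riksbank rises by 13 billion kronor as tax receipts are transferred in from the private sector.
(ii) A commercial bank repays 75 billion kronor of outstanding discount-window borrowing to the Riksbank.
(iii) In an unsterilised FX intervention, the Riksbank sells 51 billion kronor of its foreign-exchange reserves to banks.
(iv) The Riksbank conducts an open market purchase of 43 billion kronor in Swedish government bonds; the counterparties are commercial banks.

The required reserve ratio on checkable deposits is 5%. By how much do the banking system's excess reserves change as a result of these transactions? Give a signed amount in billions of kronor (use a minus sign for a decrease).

Government account inflow 13 billion kronor: reserves −13B, deposits −13B.
Discount-window repayment 75 billion kronor: reserves −75B, deposits 0.
FX sale 51 billion kronor: reserves −51B, deposits 0.
OMO purchase (from banks) 43 billion kronor: reserves +43B, deposits 0.
Totals: Δreserves = −96B, Δdeposits = −13B.
Δrequired reserves = 5% × −13B = −0.65B.
Δexcess reserves = Δreserves − Δrequired = −96B − (−0.65B) = -95.35 billion.

-95.35 billion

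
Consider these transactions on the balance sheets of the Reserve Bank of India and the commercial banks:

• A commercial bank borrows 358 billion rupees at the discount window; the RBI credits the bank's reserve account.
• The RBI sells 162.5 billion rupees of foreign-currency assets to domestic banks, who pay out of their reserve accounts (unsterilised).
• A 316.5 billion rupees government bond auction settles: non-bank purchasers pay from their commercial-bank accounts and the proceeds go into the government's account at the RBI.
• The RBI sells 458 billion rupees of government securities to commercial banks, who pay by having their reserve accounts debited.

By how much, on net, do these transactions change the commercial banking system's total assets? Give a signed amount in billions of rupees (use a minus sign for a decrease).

RBI balance sheet:
  Assets:      Securities −458B, Loans to banks +358B, Foreign assets −162.5B
  Liabilities: Bank reserves −579B, Government deposits +316.5B
Commercial banking system:
  Assets:      Reserves at CB −579B, Securities +458B, Foreign assets +162.5B
  Liabilities: Checkable deposits −316.5B, Borrowings from CB +358B
Change in total bank assets = +41.5 billion.

+41.5 billion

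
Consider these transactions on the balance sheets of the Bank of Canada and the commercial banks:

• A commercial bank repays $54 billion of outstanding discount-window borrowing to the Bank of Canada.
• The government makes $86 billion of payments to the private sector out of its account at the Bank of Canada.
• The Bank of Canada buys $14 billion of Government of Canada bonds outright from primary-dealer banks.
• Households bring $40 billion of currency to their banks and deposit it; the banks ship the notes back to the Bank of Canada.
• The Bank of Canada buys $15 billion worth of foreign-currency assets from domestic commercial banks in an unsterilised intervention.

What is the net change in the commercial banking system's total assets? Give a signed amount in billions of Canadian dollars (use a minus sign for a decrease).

Discount-window repayment $54 billion: bank balance sheets shrink → −$54B.
Government spending $86 billion: bank balance sheets expand → +$86B.
OMO purchase (from banks) $14 billion: just an asset swap on bank balance sheets → 0.
Currency deposit $40 billion: bank balance sheets expand → +$40B.
FX purchase $15 billion: just an asset swap on bank balance sheets → 0.
Net: −54 + 86 + 0 + 40 + 0 = +$72 billion.

+$72 billion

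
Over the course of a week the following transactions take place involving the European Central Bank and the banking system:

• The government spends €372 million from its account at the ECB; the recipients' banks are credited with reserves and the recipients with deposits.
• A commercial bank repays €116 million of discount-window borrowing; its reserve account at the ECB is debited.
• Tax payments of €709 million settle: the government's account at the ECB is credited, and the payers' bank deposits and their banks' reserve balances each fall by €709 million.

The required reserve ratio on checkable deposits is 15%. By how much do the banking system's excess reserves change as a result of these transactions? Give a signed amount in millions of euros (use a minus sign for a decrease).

-€402.45 million

Government spending €372 million: reserves +€372M, deposits +€372M.
Discount-window repayment €116 million: reserves −€116M, deposits 0.
Government account inflow €709 million: reserves −€709M, deposits −€709M.
Totals: Δreserves = −€453M, Δdeposits = −€337M.
Δrequired reserves = 15% × −€337M = −€50.55M.
Δexcess reserves = Δreserves − Δrequired = −€453M − (−€50.55M) = -€402.45 million.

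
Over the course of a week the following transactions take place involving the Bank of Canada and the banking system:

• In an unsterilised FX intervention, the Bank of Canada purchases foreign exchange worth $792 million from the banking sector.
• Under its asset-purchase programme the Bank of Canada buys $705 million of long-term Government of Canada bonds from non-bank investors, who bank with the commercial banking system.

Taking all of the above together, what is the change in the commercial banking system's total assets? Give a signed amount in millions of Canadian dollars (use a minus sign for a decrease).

FX purchase $792 million: just an asset swap on bank balance sheets → 0.
Asset purchase (from non-banks) $705 million: bank balance sheets expand → +$705M.
Net: 0 + 705 = +$705 million.

+$705 million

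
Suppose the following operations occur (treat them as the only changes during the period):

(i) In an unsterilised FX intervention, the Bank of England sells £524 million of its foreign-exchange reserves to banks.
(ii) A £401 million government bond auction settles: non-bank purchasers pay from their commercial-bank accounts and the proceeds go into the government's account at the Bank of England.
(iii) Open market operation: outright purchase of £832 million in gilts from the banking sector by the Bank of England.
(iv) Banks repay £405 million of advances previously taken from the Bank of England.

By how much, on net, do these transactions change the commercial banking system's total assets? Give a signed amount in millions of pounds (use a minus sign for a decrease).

-£806 million

FX sale £524 million: just an asset swap on bank balance sheets → 0.
Government account inflow £401 million: bank balance sheets shrink → −£401M.
OMO purchase (from banks) £832 million: just an asset swap on bank balance sheets → 0.
Discount-window repayment £405 million: bank balance sheets shrink → −£405M.
Net: 0 − 401 + 0 − 405 = -£806 million.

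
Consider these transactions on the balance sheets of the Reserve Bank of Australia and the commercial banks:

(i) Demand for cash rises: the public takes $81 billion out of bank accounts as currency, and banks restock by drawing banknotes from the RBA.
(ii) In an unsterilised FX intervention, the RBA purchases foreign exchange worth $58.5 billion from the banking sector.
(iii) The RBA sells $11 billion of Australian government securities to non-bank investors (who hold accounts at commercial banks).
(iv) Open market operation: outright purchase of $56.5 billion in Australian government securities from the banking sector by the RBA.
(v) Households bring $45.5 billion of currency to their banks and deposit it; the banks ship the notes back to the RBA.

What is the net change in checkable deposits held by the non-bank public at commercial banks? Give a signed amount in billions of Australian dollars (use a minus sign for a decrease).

-$46.5 billion

RBA balance sheet:
  Assets:      Securities +$45.5B, Foreign assets +$58.5B
  Liabilities: Bank reserves +$68.5B, Currency in circulation +$35.5B
Commercial banking system:
  Assets:      Reserves at CB +$68.5B, Securities −$56.5B, Foreign assets −$58.5B
  Liabilities: Checkable deposits −$46.5B
So the change in checkable deposits held by the non-bank public at commercial banks is -$46.5 billion.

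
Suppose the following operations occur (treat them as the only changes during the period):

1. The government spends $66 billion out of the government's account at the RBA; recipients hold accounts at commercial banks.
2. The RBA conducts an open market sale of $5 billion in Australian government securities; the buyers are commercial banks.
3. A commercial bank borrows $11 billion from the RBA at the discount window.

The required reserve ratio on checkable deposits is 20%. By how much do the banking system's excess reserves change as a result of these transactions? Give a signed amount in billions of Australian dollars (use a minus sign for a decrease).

+$58.8 billion

Government spending $66 billion: reserves +$66B, deposits +$66B.
OMO sale (to banks) $5 billion: reserves −$5B, deposits 0.
Discount-window loan $11 billion: reserves +$11B, deposits 0.
Totals: Δreserves = +$72B, Δdeposits = +$66B.
Δrequired reserves = 20% × +$66B = +$13.2B.
Δexcess reserves = Δreserves − Δrequired = +$72B − (+$13.2B) = +$58.8 billion.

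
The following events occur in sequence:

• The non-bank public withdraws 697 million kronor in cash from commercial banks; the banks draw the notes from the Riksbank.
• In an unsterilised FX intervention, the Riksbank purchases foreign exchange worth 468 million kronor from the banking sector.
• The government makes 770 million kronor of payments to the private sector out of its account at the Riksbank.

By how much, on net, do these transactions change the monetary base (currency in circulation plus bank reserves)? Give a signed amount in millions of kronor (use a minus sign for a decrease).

Currency withdrawal 697 million kronor: just a shift between currency and reserves — both are base money → 0.
FX purchase 468 million kronor: Riksbank balance sheet expands → +468M.
Government spending 770 million kronor: a non-base liability converts back to reserves → +770M.
Net: 0 + 468 + 770 = +1238 million.

+1238 million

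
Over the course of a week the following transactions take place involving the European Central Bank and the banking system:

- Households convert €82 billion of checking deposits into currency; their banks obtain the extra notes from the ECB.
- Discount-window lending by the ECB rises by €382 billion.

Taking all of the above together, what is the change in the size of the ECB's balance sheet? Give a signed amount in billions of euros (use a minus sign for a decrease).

Currency withdrawal €82 billion: only the composition of liabilities changes → 0.
Discount-window loan €382 billion: an ECB asset is acquired → +€382B.
Net: 0 + 382 = +€382 billion.

+€382 billion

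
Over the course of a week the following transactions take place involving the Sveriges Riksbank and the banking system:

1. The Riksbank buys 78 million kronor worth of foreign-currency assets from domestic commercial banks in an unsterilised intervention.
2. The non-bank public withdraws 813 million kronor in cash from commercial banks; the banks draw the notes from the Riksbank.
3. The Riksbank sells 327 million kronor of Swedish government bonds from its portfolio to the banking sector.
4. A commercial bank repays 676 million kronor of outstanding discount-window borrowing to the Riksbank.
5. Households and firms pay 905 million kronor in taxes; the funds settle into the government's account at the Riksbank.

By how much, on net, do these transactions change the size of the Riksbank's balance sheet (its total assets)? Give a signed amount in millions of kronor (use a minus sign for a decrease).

FX purchase 78 million kronor: a Riksbank asset is acquired → +78M.
Currency withdrawal 813 million kronor: only the composition of liabilities changes → 0.
OMO sale (to banks) 327 million kronor: a Riksbank asset is shed → −327M.
Discount-window repayment 676 million kronor: a Riksbank asset is shed → −676M.
Government account inflow 905 million kronor: only the composition of liabilities changes → 0.
Net: 78 + 0 − 327 − 676 + 0 = -925 million.

-925 million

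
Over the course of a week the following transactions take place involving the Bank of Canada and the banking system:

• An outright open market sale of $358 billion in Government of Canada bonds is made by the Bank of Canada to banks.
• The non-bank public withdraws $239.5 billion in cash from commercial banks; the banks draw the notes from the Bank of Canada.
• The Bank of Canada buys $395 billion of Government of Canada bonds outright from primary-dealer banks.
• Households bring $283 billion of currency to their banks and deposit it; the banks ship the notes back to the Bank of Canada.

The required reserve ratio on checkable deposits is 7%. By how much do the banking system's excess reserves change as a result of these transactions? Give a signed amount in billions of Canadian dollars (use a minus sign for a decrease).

+$77.455 billion

OMO sale (to banks) $358 billion: reserves −$358B, deposits 0.
Currency withdrawal $239.5 billion: reserves −$239.5B, deposits −$239.5B.
OMO purchase (from banks) $395 billion: reserves +$395B, deposits 0.
Currency deposit $283 billion: reserves +$283B, deposits +$283B.
Totals: Δreserves = +$80.5B, Δdeposits = +$43.5B.
Δrequired reserves = 7% × +$43.5B = +$3.045B.
Δexcess reserves = Δreserves − Δrequired = +$80.5B − (+$3.045B) = +$77.455 billion.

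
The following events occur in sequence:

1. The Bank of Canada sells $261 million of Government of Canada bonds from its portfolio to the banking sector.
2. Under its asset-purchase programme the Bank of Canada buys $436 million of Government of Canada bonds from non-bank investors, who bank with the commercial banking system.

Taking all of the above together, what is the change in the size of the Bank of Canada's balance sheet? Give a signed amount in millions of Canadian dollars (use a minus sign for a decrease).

+$175 million

OMO sale (to banks) $261 million: a Bank of Canada asset is shed → −$261M.
Asset purchase (from non-banks) $436 million: a Bank of Canada asset is acquired → +$436M.
Net: −261 + 436 = +$175 million.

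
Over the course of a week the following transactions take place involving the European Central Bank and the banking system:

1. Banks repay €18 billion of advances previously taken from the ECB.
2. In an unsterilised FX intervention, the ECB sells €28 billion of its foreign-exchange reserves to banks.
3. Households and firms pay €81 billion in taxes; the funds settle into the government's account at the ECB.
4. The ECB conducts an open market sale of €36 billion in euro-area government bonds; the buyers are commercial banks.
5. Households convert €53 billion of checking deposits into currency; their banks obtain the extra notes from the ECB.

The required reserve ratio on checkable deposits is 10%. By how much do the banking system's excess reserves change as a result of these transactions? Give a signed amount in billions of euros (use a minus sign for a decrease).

-€202.6 billion

Discount-window repayment €18 billion: reserves −€18B, deposits 0.
FX sale €28 billion: reserves −€28B, deposits 0.
Government account inflow €81 billion: reserves −€81B, deposits −€81B.
OMO sale (to banks) €36 billion: reserves −€36B, deposits 0.
Currency withdrawal €53 billion: reserves −€53B, deposits −€53B.
Totals: Δreserves = −€216B, Δdeposits = −€134B.
Δrequired reserves = 10% × −€134B = −€13.4B.
Δexcess reserves = Δreserves − Δrequired = −€216B − (−€13.4B) = -€202.6 billion.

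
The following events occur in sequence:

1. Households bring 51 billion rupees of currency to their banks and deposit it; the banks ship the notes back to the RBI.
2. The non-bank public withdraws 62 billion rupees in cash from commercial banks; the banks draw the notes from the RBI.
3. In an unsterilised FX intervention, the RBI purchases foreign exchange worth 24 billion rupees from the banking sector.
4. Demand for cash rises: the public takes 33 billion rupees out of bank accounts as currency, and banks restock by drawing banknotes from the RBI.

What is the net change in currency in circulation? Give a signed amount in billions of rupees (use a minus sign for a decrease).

RBI balance sheet:
  Assets:      Foreign assets +24B
  Liabilities: Bank reserves −20B, Currency in circulation +44B
Commercial banking system:
  Assets:      Reserves at CB −20B, Foreign assets −24B
  Liabilities: Checkable deposits −44B
So the change in currency in circulation is +44 billion.

+44 billion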